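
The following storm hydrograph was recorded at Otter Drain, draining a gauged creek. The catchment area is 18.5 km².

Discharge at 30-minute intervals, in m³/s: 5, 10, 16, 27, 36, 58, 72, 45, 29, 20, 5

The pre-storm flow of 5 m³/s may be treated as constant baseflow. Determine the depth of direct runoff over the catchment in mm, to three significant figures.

d ≈ 26.1 mm

Direct runoff: 0.0, 5.0, 11.0, 22.0, 31.0, 53.0, 67.0, 40.0, 24.0, 15.0, 0.0 m³/s; ΣQ_DR = 268.0 m³/s.
V = ΣQ_DR · Δt = 268.0 × 1800 s = 4.824 × 10^5 m³.
Over A = 18.5 km², depth = V / A = 26.1 mm.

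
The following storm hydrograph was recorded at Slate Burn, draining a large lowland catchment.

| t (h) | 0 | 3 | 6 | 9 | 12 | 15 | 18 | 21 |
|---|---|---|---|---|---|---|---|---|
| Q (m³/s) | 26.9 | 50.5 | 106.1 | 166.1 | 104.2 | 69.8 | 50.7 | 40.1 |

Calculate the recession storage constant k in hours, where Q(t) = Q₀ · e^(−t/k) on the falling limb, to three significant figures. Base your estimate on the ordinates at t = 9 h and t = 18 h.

On the falling limb, Q drops from 166.1 to 50.7 m³/s between t = 9 h and t = 18 h (Δt = 9 h).
k = −Δt / ln(Q₂/Q₁) = −9 / ln(50.7/166.1) = 7.58 h.

k ≈ 7.58 h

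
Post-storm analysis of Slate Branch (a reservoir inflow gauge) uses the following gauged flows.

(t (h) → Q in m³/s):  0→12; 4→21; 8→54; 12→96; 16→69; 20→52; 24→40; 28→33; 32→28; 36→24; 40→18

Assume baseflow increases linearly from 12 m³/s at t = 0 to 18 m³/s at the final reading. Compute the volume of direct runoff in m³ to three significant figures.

Direct-runoff ordinates (Q − Q_b): 0.00, 8.40, 40.80, 82.20, 54.60, 37.00, 24.40, 16.80, 11.20, 6.60, 0.00 m³/s.
ΣQ_DR = 282.0 m³/s.
With Δt = 4 h = 14400 s, V = ΣQ_DR · Δt = 282.0 × 14400 = 4.06 × 10^6 m³.

V ≈ 4.06 × 10^6 m³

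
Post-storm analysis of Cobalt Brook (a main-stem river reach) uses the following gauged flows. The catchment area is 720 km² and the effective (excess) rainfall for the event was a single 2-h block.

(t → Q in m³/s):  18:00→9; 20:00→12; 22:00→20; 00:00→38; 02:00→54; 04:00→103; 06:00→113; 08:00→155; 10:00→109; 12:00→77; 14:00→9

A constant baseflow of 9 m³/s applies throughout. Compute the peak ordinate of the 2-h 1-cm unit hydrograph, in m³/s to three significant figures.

Direct runoff: 0.0, 3.0, 11.0, 29.0, 45.0, 94.0, 104.0, 146.0, 100.0, 68.0, 0.0 m³/s; ΣQ_DR = 600.0 m³/s, peak = 146.0 m³/s.
Runoff depth d = ΣQ_DR·Δt / A = 600.0 × 7200 / (720 km²) = 6.000 mm.
The 1-cm UH is the DRH scaled by (10 mm)/d, so U_p = 146.0 × 10/6.000 = 243 m³/s.

U_p ≈ 243 m³/s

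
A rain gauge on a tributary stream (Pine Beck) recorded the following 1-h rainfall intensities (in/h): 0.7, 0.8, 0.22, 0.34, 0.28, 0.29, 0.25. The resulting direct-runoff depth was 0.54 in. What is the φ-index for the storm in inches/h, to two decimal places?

Only the 2 blocks with intensity above φ contribute runoff: 0.7, 0.8 in/h.
Σ(I−φ)·Δt = d  ⇒  (0.7+0.8 − 2φ)·1 = 0.54
φ = (1.500 − 0.54/1) / 2 = 0.48 in/h.

φ ≈ 0.48 in/h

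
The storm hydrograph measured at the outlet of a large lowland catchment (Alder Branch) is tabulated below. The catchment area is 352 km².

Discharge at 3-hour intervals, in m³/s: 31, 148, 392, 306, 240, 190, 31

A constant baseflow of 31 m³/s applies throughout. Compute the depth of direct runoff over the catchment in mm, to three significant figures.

Direct runoff: 0.0, 117.0, 361.0, 275.0, 209.0, 159.0, 0.0 m³/s; ΣQ_DR = 1121 m³/s.
V = ΣQ_DR · Δt = 1121 × 10800 s = 1.211 × 10^7 m³.
Over A = 352 km², depth = V / A = 34.4 mm.

d ≈ 34.4 mm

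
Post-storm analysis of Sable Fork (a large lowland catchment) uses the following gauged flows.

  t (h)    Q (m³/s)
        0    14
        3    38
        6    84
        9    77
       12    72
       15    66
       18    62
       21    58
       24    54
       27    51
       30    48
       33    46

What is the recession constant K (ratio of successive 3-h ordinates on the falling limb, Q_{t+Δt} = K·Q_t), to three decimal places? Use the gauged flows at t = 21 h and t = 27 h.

K ≈ 0.938

Using the recession-limb readings at t = 21 h and t = 27 h: Q falls from 58 to 51 m³/s over 2 intervals.
K = (Q₂/Q₁)^(1/2) = (51/58)^(1/2) = 0.938.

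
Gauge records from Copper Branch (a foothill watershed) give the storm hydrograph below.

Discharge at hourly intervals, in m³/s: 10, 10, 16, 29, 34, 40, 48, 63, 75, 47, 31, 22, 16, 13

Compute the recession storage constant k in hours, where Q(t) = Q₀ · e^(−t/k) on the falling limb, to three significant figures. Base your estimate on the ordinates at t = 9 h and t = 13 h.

k ≈ 3.11 h

On the falling limb, Q drops from 47 to 13 m³/s between t = 9 h and t = 13 h (Δt = 4 h).
k = −Δt / ln(Q₂/Q₁) = −4 / ln(13/47) = 3.11 h.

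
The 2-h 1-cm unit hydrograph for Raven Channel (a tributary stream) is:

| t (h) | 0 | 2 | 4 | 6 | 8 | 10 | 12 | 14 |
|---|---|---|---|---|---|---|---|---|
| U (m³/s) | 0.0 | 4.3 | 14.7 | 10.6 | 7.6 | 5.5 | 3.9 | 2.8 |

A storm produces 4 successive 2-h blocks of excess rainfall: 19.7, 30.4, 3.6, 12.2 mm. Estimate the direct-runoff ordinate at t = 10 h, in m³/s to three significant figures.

By discrete convolution, Q_j = Σ (P_i / 10 mm) · U_{j−i}.
At t = 10 h (j=5): Q = (19.7/10)·5.5 + (30.4/10)·7.6 + (3.6/10)·10.6 + (12.2/10)·14.7 = 55.7 m³/s.

Q ≈ 55.7 m³/s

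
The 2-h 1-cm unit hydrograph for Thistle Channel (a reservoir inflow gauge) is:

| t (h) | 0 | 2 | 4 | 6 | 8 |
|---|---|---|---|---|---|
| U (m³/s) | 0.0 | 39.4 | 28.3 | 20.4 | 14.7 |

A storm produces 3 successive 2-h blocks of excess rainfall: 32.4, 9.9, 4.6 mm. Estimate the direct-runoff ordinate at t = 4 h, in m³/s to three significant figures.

By discrete convolution, Q_j = Σ (P_i / 10 mm) · U_{j−i}.
At t = 4 h (j=2): Q = (32.4/10)·28.3 + (9.9/10)·39.4 + (4.6/10)·0.0 = 131 m³/s.

Q ≈ 131 m³/s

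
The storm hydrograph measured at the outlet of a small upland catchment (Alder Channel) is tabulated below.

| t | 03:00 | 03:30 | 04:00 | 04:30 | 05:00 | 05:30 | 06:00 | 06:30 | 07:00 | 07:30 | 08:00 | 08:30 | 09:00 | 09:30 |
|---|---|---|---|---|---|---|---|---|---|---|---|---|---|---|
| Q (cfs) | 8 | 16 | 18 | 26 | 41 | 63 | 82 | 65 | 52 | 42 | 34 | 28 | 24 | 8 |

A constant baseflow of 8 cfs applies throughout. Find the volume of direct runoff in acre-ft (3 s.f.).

Direct-runoff ordinates (Q − Q_b): 0.0, 8.0, 10.0, 18.0, 33.0, 55.0, 74.0, 57.0, 44.0, 34.0, 26.0, 20.0, 16.0, 0.0 cfs.
ΣQ_DR = 395.0 cfs.
With Δt = 0.5 h = 1800 s, V = ΣQ_DR · Δt = 395.0 × 1800 = 7.11 × 10^5 ft³ = 16.3 acre-ft.

V ≈ 16.3 acre-ft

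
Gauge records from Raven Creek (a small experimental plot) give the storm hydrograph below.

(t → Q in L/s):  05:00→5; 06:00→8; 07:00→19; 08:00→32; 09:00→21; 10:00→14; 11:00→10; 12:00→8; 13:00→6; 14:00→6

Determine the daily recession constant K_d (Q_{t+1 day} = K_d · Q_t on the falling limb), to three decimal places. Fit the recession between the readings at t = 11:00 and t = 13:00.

Between t = 11:00 and t = 13:00 the flow falls from 10 to 6 L/s over 2×1 h = 2 h.
Per-interval ratio K = (6/10)^(1/2) = 0.7746; K_d = K^(24/1) = 0.002.

K_d ≈ 0.002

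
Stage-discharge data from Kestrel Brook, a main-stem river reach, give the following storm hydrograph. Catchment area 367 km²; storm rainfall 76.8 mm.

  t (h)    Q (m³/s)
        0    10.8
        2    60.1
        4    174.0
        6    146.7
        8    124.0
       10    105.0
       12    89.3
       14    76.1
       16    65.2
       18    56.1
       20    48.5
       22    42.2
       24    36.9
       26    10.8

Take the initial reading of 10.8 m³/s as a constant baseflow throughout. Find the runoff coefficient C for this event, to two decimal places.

C ≈ 0.23

ΣQ_DR = 894.5 m³/s; V = ΣQ_DR·Δt = 6.440 × 10^6 m³.
Runoff depth d = V / A = 17.55 mm.
C = d / P = 17.55 / 76.8 = 0.23.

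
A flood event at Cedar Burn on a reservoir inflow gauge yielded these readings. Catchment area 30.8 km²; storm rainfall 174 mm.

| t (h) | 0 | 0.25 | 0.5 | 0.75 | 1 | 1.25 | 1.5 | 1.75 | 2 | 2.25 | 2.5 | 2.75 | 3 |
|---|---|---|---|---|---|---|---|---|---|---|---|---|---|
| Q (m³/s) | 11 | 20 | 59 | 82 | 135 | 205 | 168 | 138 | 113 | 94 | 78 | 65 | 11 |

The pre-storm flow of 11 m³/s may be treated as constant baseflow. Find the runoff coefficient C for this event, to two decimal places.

ΣQ_DR = 1036 m³/s; V = ΣQ_DR·Δt = 9.324 × 10^5 m³.
Runoff depth d = V / A = 30.27 mm.
C = d / P = 30.27 / 174 = 0.17.

C ≈ 0.17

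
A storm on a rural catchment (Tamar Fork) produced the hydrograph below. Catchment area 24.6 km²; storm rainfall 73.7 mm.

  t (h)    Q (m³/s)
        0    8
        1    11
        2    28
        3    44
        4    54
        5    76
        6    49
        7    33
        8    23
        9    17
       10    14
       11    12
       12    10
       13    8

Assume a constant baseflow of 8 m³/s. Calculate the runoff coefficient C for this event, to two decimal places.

ΣQ_DR = 275.0 m³/s; V = ΣQ_DR·Δt = 9.900 × 10^5 m³.
Runoff depth d = V / A = 40.24 mm.
C = d / P = 40.24 / 73.7 = 0.55.

C ≈ 0.55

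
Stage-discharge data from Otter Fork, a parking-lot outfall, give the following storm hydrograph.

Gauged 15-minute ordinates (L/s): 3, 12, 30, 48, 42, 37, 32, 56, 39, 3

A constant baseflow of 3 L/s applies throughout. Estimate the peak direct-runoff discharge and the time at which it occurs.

Q_p = 53.0 L/s at t = 1.75 h

Subtracting baseflow gives direct-runoff ordinates: 0.0, 9.0, 27.0, 45.0, 39.0, 34.0, 29.0, 53.0, 36.0, 0.0 L/s.
The maximum is 53.0 L/s, occurring at the reading for t = 1.75 h.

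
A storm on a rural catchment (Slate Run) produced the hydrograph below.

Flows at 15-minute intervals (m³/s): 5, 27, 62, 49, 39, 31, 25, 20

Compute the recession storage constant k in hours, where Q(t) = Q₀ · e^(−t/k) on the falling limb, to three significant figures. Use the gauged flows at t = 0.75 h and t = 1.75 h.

k ≈ 1.12 h

On the falling limb, Q drops from 49 to 20 m³/s between t = 0.75 h and t = 1.75 h (Δt = 1 h).
k = −Δt / ln(Q₂/Q₁) = −1 / ln(20/49) = 1.12 h.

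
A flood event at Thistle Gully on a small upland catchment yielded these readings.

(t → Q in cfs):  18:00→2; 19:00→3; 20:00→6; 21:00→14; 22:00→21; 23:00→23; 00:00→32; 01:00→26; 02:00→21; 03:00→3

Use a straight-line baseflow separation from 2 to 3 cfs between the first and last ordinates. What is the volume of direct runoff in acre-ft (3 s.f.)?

Direct-runoff ordinates (Q − Q_b): 0.00, 0.89, 3.78, 11.67, 18.56, 20.44, 29.33, 23.22, 18.11, 0.00 cfs.
ΣQ_DR = 126.0 cfs.
With Δt = 1 h = 3600 s, V = ΣQ_DR · Δt = 126.0 × 3600 = 4.54 × 10^5 ft³ = 10.4 acre-ft.

V ≈ 10.4 acre-ft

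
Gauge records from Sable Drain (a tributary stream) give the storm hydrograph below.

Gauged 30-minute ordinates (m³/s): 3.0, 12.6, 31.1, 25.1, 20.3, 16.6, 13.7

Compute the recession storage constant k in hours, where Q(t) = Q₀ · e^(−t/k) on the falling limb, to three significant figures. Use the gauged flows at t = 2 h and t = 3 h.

On the falling limb, Q drops from 20.3 to 13.7 m³/s between t = 2 h and t = 3 h (Δt = 1 h).
k = −Δt / ln(Q₂/Q₁) = −1 / ln(13.7/20.3) = 2.54 h.

k ≈ 2.54 h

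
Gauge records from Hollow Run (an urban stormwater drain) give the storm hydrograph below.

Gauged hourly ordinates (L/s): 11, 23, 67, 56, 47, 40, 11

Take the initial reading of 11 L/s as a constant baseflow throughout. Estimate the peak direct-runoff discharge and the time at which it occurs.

Subtracting baseflow gives direct-runoff ordinates: 0.0, 12.0, 56.0, 45.0, 36.0, 29.0, 0.0 L/s.
The maximum is 56.0 L/s, occurring at the reading for t = 2 h.

Q_p = 56.0 L/s at t = 2 h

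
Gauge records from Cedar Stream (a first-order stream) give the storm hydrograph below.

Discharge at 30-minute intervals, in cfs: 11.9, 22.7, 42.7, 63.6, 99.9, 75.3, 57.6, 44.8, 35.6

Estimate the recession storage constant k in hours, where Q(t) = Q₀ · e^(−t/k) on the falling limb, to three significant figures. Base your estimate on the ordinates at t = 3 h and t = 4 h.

On the falling limb, Q drops from 57.6 to 35.6 cfs between t = 3 h and t = 4 h (Δt = 1 h).
k = −Δt / ln(Q₂/Q₁) = −1 / ln(35.6/57.6) = 2.08 h.

k ≈ 2.08 h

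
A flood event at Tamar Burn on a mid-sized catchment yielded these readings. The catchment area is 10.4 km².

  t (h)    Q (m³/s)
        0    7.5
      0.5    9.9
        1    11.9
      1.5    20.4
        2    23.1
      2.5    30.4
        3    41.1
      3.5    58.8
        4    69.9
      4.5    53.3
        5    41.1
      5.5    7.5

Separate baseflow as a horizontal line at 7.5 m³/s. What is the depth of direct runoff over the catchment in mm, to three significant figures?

d ≈ 49.3 mm

Direct runoff: 0.0, 2.4, 4.4, 12.9, 15.6, 22.9, 33.6, 51.3, 62.4, 45.8, 33.6, 0.0 m³/s; ΣQ_DR = 284.9 m³/s.
V = ΣQ_DR · Δt = 284.9 × 1800 s = 5.128 × 10^5 m³.
Over A = 10.4 km², depth = V / A = 49.3 mm.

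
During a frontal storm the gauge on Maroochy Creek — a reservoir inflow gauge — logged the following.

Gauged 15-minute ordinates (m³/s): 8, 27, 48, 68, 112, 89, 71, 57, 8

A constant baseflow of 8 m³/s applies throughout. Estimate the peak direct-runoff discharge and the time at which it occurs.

Q_p = 104.0 m³/s at t = 1 h

Subtracting baseflow gives direct-runoff ordinates: 0.0, 19.0, 40.0, 60.0, 104.0, 81.0, 63.0, 49.0, 0.0 m³/s.
The maximum is 104.0 m³/s, occurring at the reading for t = 1 h.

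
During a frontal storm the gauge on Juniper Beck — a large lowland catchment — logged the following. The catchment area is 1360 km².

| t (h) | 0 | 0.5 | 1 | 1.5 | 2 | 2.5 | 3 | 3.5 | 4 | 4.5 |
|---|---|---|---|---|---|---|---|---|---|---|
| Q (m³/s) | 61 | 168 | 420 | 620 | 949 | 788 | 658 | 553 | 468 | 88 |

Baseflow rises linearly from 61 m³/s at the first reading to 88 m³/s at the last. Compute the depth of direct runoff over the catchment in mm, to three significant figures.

Direct runoff: 0.00, 104.00, 353.00, 550.00, 876.00, 712.00, 579.00, 471.00, 383.00, 0.00 m³/s; ΣQ_DR = 4028 m³/s.
V = ΣQ_DR · Δt = 4028 × 1800 s = 7.250 × 10^6 m³.
Over A = 1360 km², depth = V / A = 5.33 mm.

d ≈ 5.33 mm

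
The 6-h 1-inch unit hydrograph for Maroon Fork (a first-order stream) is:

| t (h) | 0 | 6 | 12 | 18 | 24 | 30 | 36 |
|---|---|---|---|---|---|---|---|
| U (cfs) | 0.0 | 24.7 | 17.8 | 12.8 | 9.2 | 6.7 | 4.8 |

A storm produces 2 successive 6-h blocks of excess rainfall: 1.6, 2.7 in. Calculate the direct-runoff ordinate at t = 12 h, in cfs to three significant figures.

Q ≈ 95.2 cfs

By discrete convolution, Q_j = Σ (P_i / 1 in) · U_{j−i}.
At t = 12 h (j=2): Q = (1.6/1)·17.8 + (2.7/1)·24.7 = 95.2 cfs.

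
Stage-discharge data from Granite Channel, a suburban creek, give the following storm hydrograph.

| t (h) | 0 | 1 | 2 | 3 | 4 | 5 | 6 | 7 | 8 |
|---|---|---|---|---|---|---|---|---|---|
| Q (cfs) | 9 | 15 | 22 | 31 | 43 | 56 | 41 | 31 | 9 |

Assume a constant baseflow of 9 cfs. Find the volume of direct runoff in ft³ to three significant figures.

Direct-runoff ordinates (Q − Q_b): 0.0, 6.0, 13.0, 22.0, 34.0, 47.0, 32.0, 22.0, 0.0 cfs.
ΣQ_DR = 176.0 cfs.
With Δt = 1 h = 3600 s, V = ΣQ_DR · Δt = 176.0 × 3600 = 6.34 × 10^5 ft³.

V ≈ 6.34 × 10^5 ft³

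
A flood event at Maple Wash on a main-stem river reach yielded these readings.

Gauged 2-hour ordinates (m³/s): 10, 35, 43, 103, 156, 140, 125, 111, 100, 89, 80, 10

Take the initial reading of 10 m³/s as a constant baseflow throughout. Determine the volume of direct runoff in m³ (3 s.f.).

Direct-runoff ordinates (Q − Q_b): 0.0, 25.0, 33.0, 93.0, 146.0, 130.0, 115.0, 101.0, 90.0, 79.0, 70.0, 0.0 m³/s.
ΣQ_DR = 882.0 m³/s.
With Δt = 2 h = 7200 s, V = ΣQ_DR · Δt = 882.0 × 7200 = 6.35 × 10^6 m³.

V ≈ 6.35 × 10^6 m³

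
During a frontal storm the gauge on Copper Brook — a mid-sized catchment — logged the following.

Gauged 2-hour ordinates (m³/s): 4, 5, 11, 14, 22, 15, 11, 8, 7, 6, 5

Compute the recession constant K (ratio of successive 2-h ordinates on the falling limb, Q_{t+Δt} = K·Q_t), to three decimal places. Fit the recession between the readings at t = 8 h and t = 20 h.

K ≈ 0.781

Using the recession-limb readings at t = 8 h and t = 20 h: Q falls from 22 to 5 m³/s over 6 intervals.
K = (Q₂/Q₁)^(1/6) = (5/22)^(1/6) = 0.781.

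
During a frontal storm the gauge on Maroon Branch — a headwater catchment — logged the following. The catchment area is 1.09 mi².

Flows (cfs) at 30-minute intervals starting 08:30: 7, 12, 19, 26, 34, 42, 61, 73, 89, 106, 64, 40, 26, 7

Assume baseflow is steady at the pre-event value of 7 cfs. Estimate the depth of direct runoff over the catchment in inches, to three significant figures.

Direct runoff: 0.0, 5.0, 12.0, 19.0, 27.0, 35.0, 54.0, 66.0, 82.0, 99.0, 57.0, 33.0, 19.0, 0.0 cfs; ΣQ_DR = 508.0 cfs.
V = ΣQ_DR · Δt = 508.0 × 1800 s = 9.144 × 10^5 ft³.
Over A = 1.09 mi², depth = V / A = 0.361 in.

d ≈ 0.361 in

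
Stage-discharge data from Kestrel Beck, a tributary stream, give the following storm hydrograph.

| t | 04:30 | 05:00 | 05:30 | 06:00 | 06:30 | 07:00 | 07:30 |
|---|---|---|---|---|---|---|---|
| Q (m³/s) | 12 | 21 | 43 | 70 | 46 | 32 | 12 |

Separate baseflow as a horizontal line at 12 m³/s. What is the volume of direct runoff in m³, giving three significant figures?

V ≈ 2.74 × 10^5 m³

Direct-runoff ordinates (Q − Q_b): 0.0, 9.0, 31.0, 58.0, 34.0, 20.0, 0.0 m³/s.
ΣQ_DR = 152.0 m³/s.
With Δt = 0.5 h = 1800 s, V = ΣQ_DR · Δt = 152.0 × 1800 = 2.74 × 10^5 m³.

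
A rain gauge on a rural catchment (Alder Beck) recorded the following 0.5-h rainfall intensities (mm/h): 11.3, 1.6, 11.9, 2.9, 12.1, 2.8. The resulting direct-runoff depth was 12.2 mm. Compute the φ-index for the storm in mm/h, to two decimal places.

Only the 3 blocks with intensity above φ contribute runoff: 11.3, 11.9, 12.1 mm/h.
Σ(I−φ)·Δt = d  ⇒  (11.3+11.9+12.1 − 3φ)·0.5 = 12.2
φ = (35.30 − 12.2/0.5) / 3 = 3.63 mm/h.

φ ≈ 3.63 mm/h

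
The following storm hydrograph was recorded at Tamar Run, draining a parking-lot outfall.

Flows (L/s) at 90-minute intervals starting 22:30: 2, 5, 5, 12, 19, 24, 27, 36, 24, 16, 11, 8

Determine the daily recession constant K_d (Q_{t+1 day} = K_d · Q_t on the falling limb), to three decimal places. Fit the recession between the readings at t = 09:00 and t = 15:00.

Between t = 09:00 and t = 15:00 the flow falls from 36 to 8 L/s over 4×1.5 h = 6 h.
Per-interval ratio K = (8/36)^(1/4) = 0.6866; K_d = K^(24/1.5) = 0.002.

K_d ≈ 0.002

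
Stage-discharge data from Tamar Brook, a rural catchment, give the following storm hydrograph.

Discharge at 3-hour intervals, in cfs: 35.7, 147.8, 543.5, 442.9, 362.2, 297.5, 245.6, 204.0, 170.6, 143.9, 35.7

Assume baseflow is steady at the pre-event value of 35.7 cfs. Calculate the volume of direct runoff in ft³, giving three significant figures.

V ≈ 2.42 × 10^7 ft³

Direct-runoff ordinates (Q − Q_b): 0.0, 112.1, 507.8, 407.2, 326.5, 261.8, 209.9, 168.3, 134.9, 108.2, 0.0 cfs.
ΣQ_DR = 2237 cfs.
With Δt = 3 h = 10800 s, V = ΣQ_DR · Δt = 2237 × 10800 = 2.42 × 10^7 ft³.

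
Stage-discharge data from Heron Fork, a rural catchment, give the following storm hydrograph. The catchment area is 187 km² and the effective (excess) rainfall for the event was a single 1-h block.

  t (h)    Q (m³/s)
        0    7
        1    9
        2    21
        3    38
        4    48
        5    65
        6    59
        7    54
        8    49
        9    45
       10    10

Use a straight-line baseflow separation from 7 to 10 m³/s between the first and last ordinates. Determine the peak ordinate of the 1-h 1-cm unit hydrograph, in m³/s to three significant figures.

U_p ≈ 94.2 m³/s

Direct runoff: 0.00, 1.70, 13.40, 30.10, 39.80, 56.50, 50.20, 44.90, 39.60, 35.30, 0.00 m³/s; ΣQ_DR = 311.5 m³/s, peak = 56.50 m³/s.
Runoff depth d = ΣQ_DR·Δt / A = 311.5 × 3600 / (187 km²) = 5.997 mm.
The 1-cm UH is the DRH scaled by (10 mm)/d, so U_p = 56.50 × 10/5.997 = 94.2 m³/s.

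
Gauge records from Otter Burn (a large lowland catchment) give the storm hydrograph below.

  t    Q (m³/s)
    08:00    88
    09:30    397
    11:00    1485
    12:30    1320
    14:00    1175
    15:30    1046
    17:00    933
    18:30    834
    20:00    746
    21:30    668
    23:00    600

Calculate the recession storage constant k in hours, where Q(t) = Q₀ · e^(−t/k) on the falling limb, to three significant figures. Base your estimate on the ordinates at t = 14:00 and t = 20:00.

On the falling limb, Q drops from 1175 to 746 m³/s between t = 14:00 and t = 20:00 (Δt = 6 h).
k = −Δt / ln(Q₂/Q₁) = −6 / ln(746/1175) = 13.2 h.

k ≈ 13.2 h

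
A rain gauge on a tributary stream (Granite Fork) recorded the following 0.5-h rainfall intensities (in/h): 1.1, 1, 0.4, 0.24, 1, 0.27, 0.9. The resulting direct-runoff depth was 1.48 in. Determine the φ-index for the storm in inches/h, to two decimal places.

φ ≈ 0.29 in/h

Only the 5 blocks with intensity above φ contribute runoff: 1.1, 1, 0.4, 1, 0.9 in/h.
Σ(I−φ)·Δt = d  ⇒  (1.1+1+0.4+1+0.9 − 5φ)·0.5 = 1.48
φ = (4.400 − 1.48/0.5) / 5 = 0.29 in/h.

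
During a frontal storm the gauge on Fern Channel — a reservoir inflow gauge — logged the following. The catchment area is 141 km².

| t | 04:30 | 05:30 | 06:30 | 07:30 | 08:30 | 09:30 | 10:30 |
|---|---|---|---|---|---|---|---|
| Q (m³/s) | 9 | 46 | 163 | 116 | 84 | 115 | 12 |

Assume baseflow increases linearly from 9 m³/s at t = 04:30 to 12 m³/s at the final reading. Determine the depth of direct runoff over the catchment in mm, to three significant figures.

d ≈ 12.0 mm

Direct runoff: 0.00, 36.50, 153.00, 105.50, 73.00, 103.50, 0.00 m³/s; ΣQ_DR = 471.5 m³/s.
V = ΣQ_DR · Δt = 471.5 × 3600 s = 1.697 × 10^6 m³.
Over A = 141 km², depth = V / A = 12.0 mm.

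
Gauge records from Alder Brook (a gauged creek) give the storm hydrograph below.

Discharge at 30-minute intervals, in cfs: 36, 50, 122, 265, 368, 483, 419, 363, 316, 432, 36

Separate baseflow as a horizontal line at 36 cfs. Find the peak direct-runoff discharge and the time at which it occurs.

Q_p = 447.0 cfs at t = 2.5 h

Subtracting baseflow gives direct-runoff ordinates: 0.0, 14.0, 86.0, 229.0, 332.0, 447.0, 383.0, 327.0, 280.0, 396.0, 0.0 cfs.
The maximum is 447.0 cfs, occurring at the reading for t = 2.5 h.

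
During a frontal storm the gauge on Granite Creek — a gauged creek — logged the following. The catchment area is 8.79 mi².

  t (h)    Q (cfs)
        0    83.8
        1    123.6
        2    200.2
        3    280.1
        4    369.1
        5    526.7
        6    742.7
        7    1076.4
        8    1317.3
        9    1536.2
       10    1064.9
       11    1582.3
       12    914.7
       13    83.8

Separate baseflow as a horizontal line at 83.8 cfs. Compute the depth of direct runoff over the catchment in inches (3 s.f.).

d ≈ 1.54 in

Direct runoff: 0.0, 39.8, 116.4, 196.3, 285.3, 442.9, 658.9, 992.6, 1233.5, 1452.4, 981.1, 1498.5, 830.9, 0.0 cfs; ΣQ_DR = 8729 cfs.
V = ΣQ_DR · Δt = 8729 × 3600 s = 3.142 × 10^7 ft³.
Over A = 8.79 mi², depth = V / A = 1.54 in.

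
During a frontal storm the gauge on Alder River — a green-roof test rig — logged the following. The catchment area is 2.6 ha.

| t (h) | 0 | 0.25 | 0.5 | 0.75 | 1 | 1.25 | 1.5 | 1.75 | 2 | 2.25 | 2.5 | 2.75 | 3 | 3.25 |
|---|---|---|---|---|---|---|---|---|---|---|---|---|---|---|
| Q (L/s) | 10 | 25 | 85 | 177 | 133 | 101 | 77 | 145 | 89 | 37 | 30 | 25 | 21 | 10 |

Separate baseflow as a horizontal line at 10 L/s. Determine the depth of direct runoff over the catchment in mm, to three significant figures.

Direct runoff: 0.0, 15.0, 75.0, 167.0, 123.0, 91.0, 67.0, 135.0, 79.0, 27.0, 20.0, 15.0, 11.0, 0.0 L/s; ΣQ_DR = 825.0 L/s.
V = ΣQ_DR · Δt = 825.0 × 900 s = 7.425 × 10^5 L.
Over A = 2.6 ha, depth = V / A = 28.6 mm.

d ≈ 28.6 mm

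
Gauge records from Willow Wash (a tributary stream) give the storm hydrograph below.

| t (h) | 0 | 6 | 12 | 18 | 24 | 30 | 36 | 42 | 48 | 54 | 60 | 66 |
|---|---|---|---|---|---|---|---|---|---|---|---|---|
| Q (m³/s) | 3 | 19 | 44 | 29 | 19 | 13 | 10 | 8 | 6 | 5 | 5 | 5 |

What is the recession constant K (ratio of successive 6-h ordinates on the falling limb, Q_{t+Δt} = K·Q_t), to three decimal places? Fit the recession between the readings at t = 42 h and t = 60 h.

Using the recession-limb readings at t = 42 h and t = 60 h: Q falls from 8 to 5 m³/s over 3 intervals.
K = (Q₂/Q₁)^(1/3) = (5/8)^(1/3) = 0.855.

K ≈ 0.855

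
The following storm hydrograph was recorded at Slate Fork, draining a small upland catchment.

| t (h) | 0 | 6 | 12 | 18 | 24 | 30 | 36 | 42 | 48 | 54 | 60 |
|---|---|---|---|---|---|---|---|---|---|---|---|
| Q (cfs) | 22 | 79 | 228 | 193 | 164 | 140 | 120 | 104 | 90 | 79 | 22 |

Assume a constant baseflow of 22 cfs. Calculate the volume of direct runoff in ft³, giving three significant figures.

Direct-runoff ordinates (Q − Q_b): 0.0, 57.0, 206.0, 171.0, 142.0, 118.0, 98.0, 82.0, 68.0, 57.0, 0.0 cfs.
ΣQ_DR = 999.0 cfs.
With Δt = 6 h = 21600 s, V = ΣQ_DR · Δt = 999.0 × 21600 = 2.16 × 10^7 ft³.

V ≈ 2.16 × 10^7 ft³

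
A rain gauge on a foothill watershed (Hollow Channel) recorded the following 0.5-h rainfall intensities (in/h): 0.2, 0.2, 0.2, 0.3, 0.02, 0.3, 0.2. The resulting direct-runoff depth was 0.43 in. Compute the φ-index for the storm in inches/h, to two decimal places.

Only the 6 blocks with intensity above φ contribute runoff: 0.2, 0.2, 0.2, 0.3, 0.3, 0.2 in/h.
Σ(I−φ)·Δt = d  ⇒  (0.2+0.2+0.2+0.3+0.3+0.2 − 6φ)·0.5 = 0.43
φ = (1.400 − 0.43/0.5) / 6 = 0.09 in/h.

φ ≈ 0.09 in/h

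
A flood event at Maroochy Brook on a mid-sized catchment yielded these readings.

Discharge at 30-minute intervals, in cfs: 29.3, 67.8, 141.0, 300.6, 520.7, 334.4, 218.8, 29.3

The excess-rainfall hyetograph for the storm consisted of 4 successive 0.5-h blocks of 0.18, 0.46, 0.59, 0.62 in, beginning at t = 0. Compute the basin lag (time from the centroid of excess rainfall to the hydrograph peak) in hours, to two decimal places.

Centroid of excess rainfall: t_c = Σ P_i·t̄_i / ΣP_i = 1.1959 h (block centres at 0.25, 0.75, 1.25, 1.75 h).
Hydrograph peak occurs at t = 2 h, so basin lag t_L = 2 − 1.1959 = 0.80 h.

t_L ≈ 0.80 h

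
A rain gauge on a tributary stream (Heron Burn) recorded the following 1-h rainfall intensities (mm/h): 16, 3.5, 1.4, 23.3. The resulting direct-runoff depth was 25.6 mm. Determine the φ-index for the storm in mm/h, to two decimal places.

Only the 2 blocks with intensity above φ contribute runoff: 16, 23.3 mm/h.
Σ(I−φ)·Δt = d  ⇒  (16+23.3 − 2φ)·1 = 25.6
φ = (39.30 − 25.6/1) / 2 = 6.85 mm/h.

φ ≈ 6.85 mm/h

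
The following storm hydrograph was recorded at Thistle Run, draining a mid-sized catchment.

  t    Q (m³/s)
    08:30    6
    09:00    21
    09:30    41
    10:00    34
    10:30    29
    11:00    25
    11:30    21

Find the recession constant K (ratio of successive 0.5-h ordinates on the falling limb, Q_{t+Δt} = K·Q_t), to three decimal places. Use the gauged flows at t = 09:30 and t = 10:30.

K ≈ 0.841

Using the recession-limb readings at t = 09:30 and t = 10:30: Q falls from 41 to 29 m³/s over 2 intervals.
K = (Q₂/Q₁)^(1/2) = (29/41)^(1/2) = 0.841.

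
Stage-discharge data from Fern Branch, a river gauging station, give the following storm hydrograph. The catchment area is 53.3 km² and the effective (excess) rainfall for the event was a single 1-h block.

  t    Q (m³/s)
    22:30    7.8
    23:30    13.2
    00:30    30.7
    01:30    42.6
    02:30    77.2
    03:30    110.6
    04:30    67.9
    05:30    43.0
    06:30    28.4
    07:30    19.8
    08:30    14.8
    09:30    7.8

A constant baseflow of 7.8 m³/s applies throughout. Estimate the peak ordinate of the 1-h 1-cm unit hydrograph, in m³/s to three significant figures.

U_p ≈ 41.1 m³/s

Direct runoff: 0.0, 5.4, 22.9, 34.8, 69.4, 102.8, 60.1, 35.2, 20.6, 12.0, 7.0, 0.0 m³/s; ΣQ_DR = 370.2 m³/s, peak = 102.8 m³/s.
Runoff depth d = ΣQ_DR·Δt / A = 370.2 × 3600 / (53.3 km²) = 25.00 mm.
The 1-cm UH is the DRH scaled by (10 mm)/d, so U_p = 102.8 × 10/25.00 = 41.1 m³/s.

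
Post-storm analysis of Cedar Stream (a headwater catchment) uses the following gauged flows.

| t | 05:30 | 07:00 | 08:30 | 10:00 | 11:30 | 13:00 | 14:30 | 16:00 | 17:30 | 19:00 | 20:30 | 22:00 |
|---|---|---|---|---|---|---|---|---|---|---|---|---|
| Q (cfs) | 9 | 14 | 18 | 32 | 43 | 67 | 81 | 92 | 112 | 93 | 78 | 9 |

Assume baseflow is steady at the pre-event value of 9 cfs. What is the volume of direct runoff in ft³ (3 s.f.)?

V ≈ 2.92 × 10^6 ft³

Direct-runoff ordinates (Q − Q_b): 0.0, 5.0, 9.0, 23.0, 34.0, 58.0, 72.0, 83.0, 103.0, 84.0, 69.0, 0.0 cfs.
ΣQ_DR = 540.0 cfs.
With Δt = 1.5 h = 5400 s, V = ΣQ_DR · Δt = 540.0 × 5400 = 2.92 × 10^6 ft³.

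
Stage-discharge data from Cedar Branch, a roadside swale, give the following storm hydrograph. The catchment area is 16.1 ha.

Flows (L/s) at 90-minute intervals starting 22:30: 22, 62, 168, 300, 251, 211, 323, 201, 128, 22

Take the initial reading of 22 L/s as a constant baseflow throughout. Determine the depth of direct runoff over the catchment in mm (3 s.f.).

Direct runoff: 0.0, 40.0, 146.0, 278.0, 229.0, 189.0, 301.0, 179.0, 106.0, 0.0 L/s; ΣQ_DR = 1468 L/s.
V = ΣQ_DR · Δt = 1468 × 5400 s = 7.927 × 10^6 L.
Over A = 16.1 ha, depth = V / A = 49.2 mm.

d ≈ 49.2 mm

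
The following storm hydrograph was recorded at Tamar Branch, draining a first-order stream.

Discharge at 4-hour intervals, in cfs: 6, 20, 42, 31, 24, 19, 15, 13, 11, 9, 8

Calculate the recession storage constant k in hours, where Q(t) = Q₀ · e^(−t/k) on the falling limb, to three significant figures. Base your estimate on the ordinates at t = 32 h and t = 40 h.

On the falling limb, Q drops from 11 to 8 cfs between t = 32 h and t = 40 h (Δt = 8 h).
k = −Δt / ln(Q₂/Q₁) = −8 / ln(8/11) = 25.1 h.

k ≈ 25.1 h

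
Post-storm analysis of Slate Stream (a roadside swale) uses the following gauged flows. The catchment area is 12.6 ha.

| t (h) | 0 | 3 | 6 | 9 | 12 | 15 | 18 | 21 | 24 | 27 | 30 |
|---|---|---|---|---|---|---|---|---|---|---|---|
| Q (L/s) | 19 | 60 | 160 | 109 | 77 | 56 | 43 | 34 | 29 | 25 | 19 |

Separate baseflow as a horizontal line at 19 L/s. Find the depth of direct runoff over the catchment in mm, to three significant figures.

Direct runoff: 0.0, 41.0, 141.0, 90.0, 58.0, 37.0, 24.0, 15.0, 10.0, 6.0, 0.0 L/s; ΣQ_DR = 422.0 L/s.
V = ΣQ_DR · Δt = 422.0 × 10800 s = 4.558 × 10^6 L.
Over A = 12.6 ha, depth = V / A = 36.2 mm.

d ≈ 36.2 mm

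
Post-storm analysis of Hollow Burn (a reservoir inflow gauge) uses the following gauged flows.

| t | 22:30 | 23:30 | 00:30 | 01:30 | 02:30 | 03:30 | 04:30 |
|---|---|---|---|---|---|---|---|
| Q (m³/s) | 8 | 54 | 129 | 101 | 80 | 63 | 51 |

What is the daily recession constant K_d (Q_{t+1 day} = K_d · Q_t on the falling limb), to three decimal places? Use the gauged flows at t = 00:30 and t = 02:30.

Between t = 00:30 and t = 02:30 the flow falls from 129 to 80 m³/s over 2×1 h = 2 h.
Per-interval ratio K = (80/129)^(1/2) = 0.7875; K_d = K^(24/1) = 0.003.

K_d ≈ 0.003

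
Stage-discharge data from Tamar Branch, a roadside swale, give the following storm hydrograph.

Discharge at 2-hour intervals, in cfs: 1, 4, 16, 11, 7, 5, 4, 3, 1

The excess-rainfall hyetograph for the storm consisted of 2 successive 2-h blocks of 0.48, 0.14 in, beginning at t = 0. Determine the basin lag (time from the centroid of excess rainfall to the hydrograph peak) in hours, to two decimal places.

Centroid of excess rainfall: t_c = Σ P_i·t̄_i / ΣP_i = 1.4516 h (block centres at 1, 3 h).
Hydrograph peak occurs at t = 4 h, so basin lag t_L = 4 − 1.4516 = 2.55 h.

t_L ≈ 2.55 h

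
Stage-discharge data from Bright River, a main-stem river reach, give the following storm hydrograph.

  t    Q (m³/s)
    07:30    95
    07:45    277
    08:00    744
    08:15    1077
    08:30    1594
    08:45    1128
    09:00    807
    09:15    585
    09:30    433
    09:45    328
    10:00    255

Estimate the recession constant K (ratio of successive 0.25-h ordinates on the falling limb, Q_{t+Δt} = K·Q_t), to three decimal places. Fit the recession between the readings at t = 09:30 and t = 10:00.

K ≈ 0.767

Using the recession-limb readings at t = 09:30 and t = 10:00: Q falls from 433 to 255 m³/s over 2 intervals.
K = (Q₂/Q₁)^(1/2) = (255/433)^(1/2) = 0.767.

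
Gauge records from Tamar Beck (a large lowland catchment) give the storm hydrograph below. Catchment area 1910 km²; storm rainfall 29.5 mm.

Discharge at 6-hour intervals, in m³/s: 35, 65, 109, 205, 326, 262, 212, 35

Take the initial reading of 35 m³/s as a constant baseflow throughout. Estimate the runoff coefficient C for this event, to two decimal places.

C ≈ 0.37

ΣQ_DR = 969.0 m³/s; V = ΣQ_DR·Δt = 2.093 × 10^7 m³.
Runoff depth d = V / A = 10.96 mm.
C = d / P = 10.96 / 29.5 = 0.37.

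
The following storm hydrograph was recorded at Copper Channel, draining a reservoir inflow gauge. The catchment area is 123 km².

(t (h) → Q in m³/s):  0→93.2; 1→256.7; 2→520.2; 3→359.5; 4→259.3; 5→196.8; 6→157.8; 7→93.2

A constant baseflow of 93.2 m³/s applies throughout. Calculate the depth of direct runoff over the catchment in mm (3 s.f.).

Direct runoff: 0.0, 163.5, 427.0, 266.3, 166.1, 103.6, 64.6, 0.0 m³/s; ΣQ_DR = 1191 m³/s.
V = ΣQ_DR · Δt = 1191 × 3600 s = 4.288 × 10^6 m³.
Over A = 123 km², depth = V / A = 34.9 mm.

d ≈ 34.9 mm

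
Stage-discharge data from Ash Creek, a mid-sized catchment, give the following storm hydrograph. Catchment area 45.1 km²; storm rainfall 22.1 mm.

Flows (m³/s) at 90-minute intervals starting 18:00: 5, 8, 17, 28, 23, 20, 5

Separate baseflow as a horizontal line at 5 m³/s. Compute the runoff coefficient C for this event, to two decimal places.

C ≈ 0.38

ΣQ_DR = 71.00 m³/s; V = ΣQ_DR·Δt = 3.834 × 10^5 m³.
Runoff depth d = V / A = 8.501 mm.
C = d / P = 8.501 / 22.1 = 0.38.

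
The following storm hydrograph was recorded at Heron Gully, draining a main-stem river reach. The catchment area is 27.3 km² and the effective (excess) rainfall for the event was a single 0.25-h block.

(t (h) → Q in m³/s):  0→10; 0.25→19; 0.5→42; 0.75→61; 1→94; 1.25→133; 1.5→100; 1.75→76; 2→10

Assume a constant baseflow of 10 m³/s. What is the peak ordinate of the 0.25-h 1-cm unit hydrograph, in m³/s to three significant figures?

Direct runoff: 0.0, 9.0, 32.0, 51.0, 84.0, 123.0, 90.0, 66.0, 0.0 m³/s; ΣQ_DR = 455.0 m³/s, peak = 123.0 m³/s.
Runoff depth d = ΣQ_DR·Δt / A = 455.0 × 900 / (27.3 km²) = 15.00 mm.
The 1-cm UH is the DRH scaled by (10 mm)/d, so U_p = 123.0 × 10/15.00 = 82.0 m³/s.

U_p ≈ 82.0 m³/s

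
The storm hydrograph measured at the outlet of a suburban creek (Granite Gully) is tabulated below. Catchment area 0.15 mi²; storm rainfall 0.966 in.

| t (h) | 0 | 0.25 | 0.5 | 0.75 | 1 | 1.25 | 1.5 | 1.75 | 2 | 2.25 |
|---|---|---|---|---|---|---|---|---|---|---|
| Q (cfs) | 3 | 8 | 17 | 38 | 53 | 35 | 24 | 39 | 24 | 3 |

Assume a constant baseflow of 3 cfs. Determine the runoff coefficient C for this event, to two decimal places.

C ≈ 0.57

ΣQ_DR = 214.0 cfs; V = ΣQ_DR·Δt = 1.926 × 10^5 ft³.
Runoff depth d = V / A = 0.5527 in.
C = d / P = 0.5527 / 0.966 = 0.57.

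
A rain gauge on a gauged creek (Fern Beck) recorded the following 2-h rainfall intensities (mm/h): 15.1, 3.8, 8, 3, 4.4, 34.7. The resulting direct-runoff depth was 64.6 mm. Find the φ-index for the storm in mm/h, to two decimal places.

φ ≈ 8.75 mm/h

Only the 2 blocks with intensity above φ contribute runoff: 15.1, 34.7 mm/h.
Σ(I−φ)·Δt = d  ⇒  (15.1+34.7 − 2φ)·2 = 64.6
φ = (49.80 − 64.6/2) / 2 = 8.75 mm/h.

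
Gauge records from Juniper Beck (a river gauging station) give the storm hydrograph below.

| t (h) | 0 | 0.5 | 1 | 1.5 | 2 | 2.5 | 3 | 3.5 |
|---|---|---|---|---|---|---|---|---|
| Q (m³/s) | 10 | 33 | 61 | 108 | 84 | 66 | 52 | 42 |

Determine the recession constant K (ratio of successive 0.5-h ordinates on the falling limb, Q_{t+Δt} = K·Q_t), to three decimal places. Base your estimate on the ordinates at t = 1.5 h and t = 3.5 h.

Using the recession-limb readings at t = 1.5 h and t = 3.5 h: Q falls from 108 to 42 m³/s over 4 intervals.
K = (Q₂/Q₁)^(1/4) = (42/108)^(1/4) = 0.790.

K ≈ 0.790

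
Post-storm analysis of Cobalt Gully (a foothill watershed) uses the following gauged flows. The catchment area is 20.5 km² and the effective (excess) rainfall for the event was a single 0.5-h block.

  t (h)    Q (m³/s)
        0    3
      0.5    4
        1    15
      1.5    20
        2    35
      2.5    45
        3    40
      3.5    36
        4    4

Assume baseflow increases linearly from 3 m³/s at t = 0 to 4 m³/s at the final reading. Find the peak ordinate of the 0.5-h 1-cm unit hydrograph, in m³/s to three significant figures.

U_p ≈ 27.6 m³/s

Direct runoff: 0.00, 0.88, 11.75, 16.62, 31.50, 41.38, 36.25, 32.12, 0.00 m³/s; ΣQ_DR = 170.5 m³/s, peak = 41.38 m³/s.
Runoff depth d = ΣQ_DR·Δt / A = 170.5 × 1800 / (20.5 km²) = 14.97 mm.
The 1-cm UH is the DRH scaled by (10 mm)/d, so U_p = 41.38 × 10/14.97 = 27.6 m³/s.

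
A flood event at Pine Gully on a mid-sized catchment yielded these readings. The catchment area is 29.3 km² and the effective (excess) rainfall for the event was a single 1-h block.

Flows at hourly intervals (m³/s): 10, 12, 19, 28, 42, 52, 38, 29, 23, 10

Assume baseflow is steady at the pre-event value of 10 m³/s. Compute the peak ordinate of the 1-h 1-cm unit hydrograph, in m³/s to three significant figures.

Direct runoff: 0.0, 2.0, 9.0, 18.0, 32.0, 42.0, 28.0, 19.0, 13.0, 0.0 m³/s; ΣQ_DR = 163.0 m³/s, peak = 42.0 m³/s.
Runoff depth d = ΣQ_DR·Δt / A = 163.0 × 3600 / (29.3 km²) = 20.03 mm.
The 1-cm UH is the DRH scaled by (10 mm)/d, so U_p = 42.0 × 10/20.03 = 21.0 m³/s.

U_p ≈ 21.0 m³/s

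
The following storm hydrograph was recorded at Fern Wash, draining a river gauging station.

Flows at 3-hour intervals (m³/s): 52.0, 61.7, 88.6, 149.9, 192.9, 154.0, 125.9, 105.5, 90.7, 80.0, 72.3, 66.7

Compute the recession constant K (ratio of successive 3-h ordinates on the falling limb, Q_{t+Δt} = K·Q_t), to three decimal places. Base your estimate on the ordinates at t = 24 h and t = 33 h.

K ≈ 0.903

Using the recession-limb readings at t = 24 h and t = 33 h: Q falls from 90.7 to 66.7 m³/s over 3 intervals.
K = (Q₂/Q₁)^(1/3) = (66.7/90.7)^(1/3) = 0.903.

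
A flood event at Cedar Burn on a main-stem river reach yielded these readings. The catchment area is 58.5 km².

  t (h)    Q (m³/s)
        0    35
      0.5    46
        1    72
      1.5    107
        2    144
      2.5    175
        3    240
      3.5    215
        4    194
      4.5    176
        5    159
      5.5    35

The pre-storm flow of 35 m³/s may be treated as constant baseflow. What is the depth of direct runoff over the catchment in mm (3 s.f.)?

d ≈ 36.2 mm

Direct runoff: 0.0, 11.0, 37.0, 72.0, 109.0, 140.0, 205.0, 180.0, 159.0, 141.0, 124.0, 0.0 m³/s; ΣQ_DR = 1178 m³/s.
V = ΣQ_DR · Δt = 1178 × 1800 s = 2.120 × 10^6 m³.
Over A = 58.5 km², depth = V / A = 36.2 mm.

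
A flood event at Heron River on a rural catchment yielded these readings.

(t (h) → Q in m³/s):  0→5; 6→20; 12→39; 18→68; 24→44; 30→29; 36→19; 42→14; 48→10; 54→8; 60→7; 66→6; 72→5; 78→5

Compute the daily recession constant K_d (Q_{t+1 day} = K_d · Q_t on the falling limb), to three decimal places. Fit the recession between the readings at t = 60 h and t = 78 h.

Between t = 60 h and t = 78 h the flow falls from 7 to 5 m³/s over 3×6 h = 18 h.
Per-interval ratio K = (5/7)^(1/3) = 0.8939; K_d = K^(24/6) = 0.639.

K_d ≈ 0.639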